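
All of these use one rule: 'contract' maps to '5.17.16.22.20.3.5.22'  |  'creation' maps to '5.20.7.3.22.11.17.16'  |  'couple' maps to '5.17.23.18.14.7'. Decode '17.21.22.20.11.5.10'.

ostrich

c is letter #3 and maps to 5: an offset of 2. Letters become their 1-based position plus 2 (so a→3, b→4, …).
Decoding 17.21.22.20.11.5.10: 17→(17−2)÷1=15=o, 21→(21−2)÷1=19=s, 22→(22−2)÷1=20=t, 20→(20−2)÷1=18=r, 11→(11−2)÷1=9=i, 5→(5−2)÷1=3=c, 10→(10−2)÷1=8=h.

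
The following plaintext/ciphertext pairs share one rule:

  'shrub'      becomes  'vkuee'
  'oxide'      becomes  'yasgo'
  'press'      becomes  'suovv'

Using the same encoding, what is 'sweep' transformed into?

vzoos

The shift depends on letter class: consonant s→v is +3, but vowel u→e is +10. Vowels shift forward by 10 and consonants shift forward by 3.
On sweep: s(cons)+3=v, w(cons)+3=z, e(vowel)+10=o, e(vowel)+10=o, p(cons)+3=s.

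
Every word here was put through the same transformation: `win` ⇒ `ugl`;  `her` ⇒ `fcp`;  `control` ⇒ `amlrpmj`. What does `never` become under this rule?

This is a Caesar cipher with shift 24.
For never: n+24=l, e+24=c, v+24=t, e+24=c, r+24=p.

lctcp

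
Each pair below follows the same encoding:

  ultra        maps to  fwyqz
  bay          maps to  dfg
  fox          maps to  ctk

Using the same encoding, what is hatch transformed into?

The output letters match the input read backwards, each shifted +5: ultra reversed is artlu. The word is reversed, then every letter is shifted forward by 5.
On hatch: reverse → hctah; then shift: h+5=m, c+5=h, t+5=y, a+5=f, h+5=m.

mhyfm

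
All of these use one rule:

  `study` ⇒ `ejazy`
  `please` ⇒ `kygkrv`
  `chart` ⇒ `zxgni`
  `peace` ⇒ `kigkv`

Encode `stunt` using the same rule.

The output letters match the input read backwards, each shifted +6: study reversed is yduts. Two steps: reverse the string, then apply a Caesar shift of +6.
Applying it to stunt: reverse → tnuts; then shift: t+6=z, n+6=t, u+6=a, t+6=z, s+6=y.

ztazy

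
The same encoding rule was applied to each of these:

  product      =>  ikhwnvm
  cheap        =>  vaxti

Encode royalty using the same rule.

khrtemr

Each letter is shifted forward by 19 in the alphabet (a Caesar shift of +19).
Applying it to royalty: r+19=k, o+19=h, y+19=r, a+19=t, l+19=e, t+19=m, y+19=r.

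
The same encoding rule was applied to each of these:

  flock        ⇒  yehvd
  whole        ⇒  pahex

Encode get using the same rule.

zxm

Compare letters: f→y is +19, l→e is +19, o→h is +19 — a constant shift. This is a Caesar cipher with shift 19.
On get: g+19=z, e+19=x, t+19=m.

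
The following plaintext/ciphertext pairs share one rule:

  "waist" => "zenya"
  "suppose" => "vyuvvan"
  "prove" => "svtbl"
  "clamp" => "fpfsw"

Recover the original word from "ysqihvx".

In waist: w→z is +3, a→e is +4, i→n is +5, s→y is +6 — the shift increases by 1 each position. The shift increases by 1 at each position, starting from +3: 3, 4, 5, ….
Undoing it on ysqihvx: y−3=v, s−4=o, q−5=l, i−6=c, h−7=a, v−8=n, x−9=o.

volcano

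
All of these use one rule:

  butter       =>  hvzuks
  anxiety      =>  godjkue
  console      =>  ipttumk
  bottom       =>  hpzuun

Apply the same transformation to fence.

lftdk

Shifts by position in butter: pos 0: b→h (+6), pos 1: u→v (+1), pos 2: t→z (+6), pos 3: t→u (+1) — repeating every 2. The shifts repeat in a cycle of length 2: positions 0,1,… shift by +6, +1, then the pattern repeats.
For fence: f+6=l, e+1=f, n+6=t, c+1=d, e+6=k.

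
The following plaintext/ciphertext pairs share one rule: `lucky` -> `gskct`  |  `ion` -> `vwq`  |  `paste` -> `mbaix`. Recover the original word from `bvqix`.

paint

The output letters match the input read backwards, each shifted +8: lucky reversed is ykcul. Read the word backwards and shift each letter +8.
Undoing it on bvqix: shift back: b−8=t, v−8=n, q−8=i, i−8=a, x−8=p → tniap; then reverse → paint.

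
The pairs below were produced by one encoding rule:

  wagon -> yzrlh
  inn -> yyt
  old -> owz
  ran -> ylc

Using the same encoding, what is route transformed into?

The output letters match the input read backwards, each shifted +11: wagon reversed is nogaw. The word is reversed, then every letter is shifted forward by 11.
On route: reverse → etuor; then shift: e+11=p, t+11=e, u+11=f, o+11=z, r+11=c.

pefzc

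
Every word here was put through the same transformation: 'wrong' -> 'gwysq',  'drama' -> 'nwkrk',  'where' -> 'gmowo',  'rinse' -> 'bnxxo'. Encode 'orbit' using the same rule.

A repeating key of period 2 is used — shifts +10, +5 over and over.
Applying it to orbit: o+10=y, r+5=w, b+10=l, i+5=n, t+10=d.

ywlnd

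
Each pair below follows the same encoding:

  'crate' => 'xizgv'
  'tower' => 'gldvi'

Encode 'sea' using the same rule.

hvz

Each pair mirrors across the alphabet (c↔x, r↔i, a↔z): positions sum to 25. Letters are reflected about the middle of the alphabet (position → 25−position): Atbash.
For sea: s↔h, e↔v, a↔z.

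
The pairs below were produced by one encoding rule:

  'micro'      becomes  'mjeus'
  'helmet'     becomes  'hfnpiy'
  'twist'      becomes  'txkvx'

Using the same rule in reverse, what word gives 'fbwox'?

fault

In micro: m→m is +0, i→j is +1, c→e is +2, r→u is +3 — the shift increases by 1 each position. The shift increases by 1 at each position, starting from +0: 0, 1, 2, ….
Decoding fbwox: f−0=f, b−1=a, w−2=u, o−3=l, x−4=t.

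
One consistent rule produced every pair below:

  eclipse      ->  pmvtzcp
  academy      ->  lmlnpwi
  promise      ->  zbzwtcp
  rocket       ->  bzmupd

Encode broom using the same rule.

The shift depends on letter class: consonant c→m is +10, but vowel e→p is +11. Two shifts are in play — +11 for a/e/i/o/u, +10 for every other letter.
On broom: b(cons)+10=l, r(cons)+10=b, o(vowel)+11=z, o(vowel)+11=z, m(cons)+10=w.

lbzzw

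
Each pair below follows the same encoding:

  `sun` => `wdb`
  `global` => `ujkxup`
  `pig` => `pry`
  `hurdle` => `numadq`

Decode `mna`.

The output letters match the input read backwards, each shifted +9: sun reversed is nus. Read the word backwards and shift each letter +9.
Undoing it on mna: shift back: m−9=d, n−9=e, a−9=r → der; then reverse → red.

red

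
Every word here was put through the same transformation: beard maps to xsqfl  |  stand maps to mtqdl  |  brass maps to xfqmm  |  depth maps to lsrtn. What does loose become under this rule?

b(1)→x(23) and e(4)→s(18) fit y≡7x+16 (mod 26); the inverse of 7 mod 26 is 15. This is an affine cipher: with a=0,…,z=25, each position x becomes (7x+16) mod 26.
For loose: l(11)→7·11+16≡15=p; o(14)→7·14+16≡10=k; o(14)→7·14+16≡10=k; s(18)→7·18+16≡12=m; e(4)→7·4+16≡18=s (all mod 26).

pkkms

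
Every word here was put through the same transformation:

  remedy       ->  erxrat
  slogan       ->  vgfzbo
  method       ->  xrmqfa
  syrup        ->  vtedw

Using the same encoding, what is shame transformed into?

vqbxr

Treating letters as 0–25, the rule is x ↦ 17x + 1 (mod 26).
For shame: s(18)→17·18+1≡21=v; h(7)→17·7+1≡16=q; a(0)→17·0+1≡1=b; m(12)→17·12+1≡23=x; e(4)→17·4+1≡17=r (all mod 26).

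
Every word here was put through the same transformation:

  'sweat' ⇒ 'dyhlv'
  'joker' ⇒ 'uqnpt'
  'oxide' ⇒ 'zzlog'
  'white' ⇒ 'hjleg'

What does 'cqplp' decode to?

Shifts by position in sweat: pos 0: s→d (+11), pos 1: w→y (+2), pos 2: e→h (+3), pos 3: a→l (+11), pos 4: t→v (+2) — repeating every 3. A repeating key of period 3 is used — shifts +11, +2, +3 over and over.
Reversing it on cqplp: c−11=r, q−2=o, p−3=m, l−11=a, p−2=n.

roman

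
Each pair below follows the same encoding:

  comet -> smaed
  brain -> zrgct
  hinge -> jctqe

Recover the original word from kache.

This is an affine cipher: with a=0,…,z=25, each position x becomes (19x+6) mod 26.
Reversing it on kache: k(10)→11·(10−6)≡18=s; a(0)→11·(0−6)≡12=m; c(2)→11·(2−6)≡8=i; h(7)→11·(7−6)≡11=l; e(4)→11·(4−6)≡4=e (all mod 26).

smile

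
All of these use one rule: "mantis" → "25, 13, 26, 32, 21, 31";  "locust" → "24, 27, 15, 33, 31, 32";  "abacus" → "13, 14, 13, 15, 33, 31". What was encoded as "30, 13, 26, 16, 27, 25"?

Each letter is replaced by its alphabet position (a=1..z=26) + 12.
Undoing it on 30, 13, 26, 16, 27, 25: 30→(30−12)÷1=18=r, 13→(13−12)÷1=1=a, 26→(26−12)÷1=14=n, 16→(16−12)÷1=4=d, 27→(27−12)÷1=15=o, 25→(25−12)÷1=13=m.

random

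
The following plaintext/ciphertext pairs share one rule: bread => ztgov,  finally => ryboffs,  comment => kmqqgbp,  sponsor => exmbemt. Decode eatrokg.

Each letter's alphabet position (a=0..z=25) is mapped through 11·x+14 mod 26 — an affine cipher.
Reversing it on eatrokg: e(4)→19·(4−14)≡18=s; a(0)→19·(0−14)≡20=u; t(19)→19·(19−14)≡17=r; r(17)→19·(17−14)≡5=f; o(14)→19·(14−14)≡0=a; k(10)→19·(10−14)≡2=c; g(6)→19·(6−14)≡4=e (all mod 26).

surface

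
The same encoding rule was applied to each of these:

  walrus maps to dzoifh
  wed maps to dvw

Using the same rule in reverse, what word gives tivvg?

greet

Each pair mirrors across the alphabet (w↔d, a↔z, l↔o): positions sum to 25. This is the alphabet-reversal cipher (Atbash): a becomes z, b becomes y, etc.
Undoing it on tivvg: t↔g, i↔r, v↔e, v↔e, g↔t.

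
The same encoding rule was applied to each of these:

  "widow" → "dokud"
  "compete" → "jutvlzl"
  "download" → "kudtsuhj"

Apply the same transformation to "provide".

wxvbpjl

Shifts by position in widow: pos 0: w→d (+7), pos 1: i→o (+6), pos 2: d→k (+7), pos 3: o→u (+6) — repeating every 2. The shifts repeat in a cycle of length 2: positions 0,1,… shift by +7, +6, then the pattern repeats.
Applying it to provide: p+7=w, r+6=x, o+7=v, v+6=b, i+7=p, d+6=j, e+7=l.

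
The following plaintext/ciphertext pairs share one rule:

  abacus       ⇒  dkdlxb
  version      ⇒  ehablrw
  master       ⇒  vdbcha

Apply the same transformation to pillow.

The shift depends on letter class: consonant b→k is +9, but vowel a→d is +3. Two shifts are in play — +3 for a/e/i/o/u, +9 for every other letter.
For pillow: p(cons)+9=y, i(vowel)+3=l, l(cons)+9=u, l(cons)+9=u, o(vowel)+3=r, w(cons)+9=f.

yluurf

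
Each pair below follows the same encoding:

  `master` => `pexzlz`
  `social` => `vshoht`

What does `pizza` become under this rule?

In master: m→p is +3, a→e is +4, s→x is +5, t→z is +6 — the shift increases by 1 each position. The shift increases by 1 at each position, starting from +3: 3, 4, 5, ….
For pizza: p+3=s, i+4=m, z+5=e, z+6=f, a+7=h.

smefh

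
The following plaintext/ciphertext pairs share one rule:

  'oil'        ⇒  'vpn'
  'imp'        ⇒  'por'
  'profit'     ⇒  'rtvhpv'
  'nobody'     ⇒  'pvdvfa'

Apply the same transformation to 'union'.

bppvp

Vowels shift forward by 7 and consonants shift forward by 2.
For union: u(vowel)+7=b, n(cons)+2=p, i(vowel)+7=p, o(vowel)+7=v, n(cons)+2=p.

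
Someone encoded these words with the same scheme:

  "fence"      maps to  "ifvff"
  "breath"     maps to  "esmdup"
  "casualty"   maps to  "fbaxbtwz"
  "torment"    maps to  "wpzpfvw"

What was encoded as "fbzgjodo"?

cardigan

The shifts repeat in a cycle of length 3: positions 0,1,… shift by +3, +1, +8, then the pattern repeats.
Decoding fbzgjodo: f−3=c, b−1=a, z−8=r, g−3=d, j−1=i, o−8=g, d−3=a, o−1=n.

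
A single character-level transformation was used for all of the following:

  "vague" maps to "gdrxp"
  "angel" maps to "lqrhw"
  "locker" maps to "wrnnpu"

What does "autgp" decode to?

Shifts by position in vague: pos 0: v→g (+11), pos 1: a→d (+3), pos 2: g→r (+11), pos 3: u→x (+3) — repeating every 2. The shifts repeat in a cycle of length 2: positions 0,1,… shift by +11, +3, then the pattern repeats.
Decoding autgp: a−11=p, u−3=r, t−11=i, g−3=d, p−11=e.

pride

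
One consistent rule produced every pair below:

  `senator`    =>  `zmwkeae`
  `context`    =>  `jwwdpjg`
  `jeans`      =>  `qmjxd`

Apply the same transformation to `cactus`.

The shift increases by 1 at each position, starting from +7: 7, 8, 9, ….
For cactus: c+7=j, a+8=i, c+9=l, t+10=d, u+11=f, s+12=e.

jildfe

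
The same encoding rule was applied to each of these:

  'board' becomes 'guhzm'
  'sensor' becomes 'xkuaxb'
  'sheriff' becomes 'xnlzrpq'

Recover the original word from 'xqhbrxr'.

skating

In board: b→g is +5, o→u is +6, a→h is +7, r→z is +8 — the shift increases by 1 each position. The shift increases by 1 at each position, starting from +5: 5, 6, 7, ….
Decoding xqhbrxr: x−5=s, q−6=k, h−7=a, b−8=t, r−9=i, x−10=n, r−11=g.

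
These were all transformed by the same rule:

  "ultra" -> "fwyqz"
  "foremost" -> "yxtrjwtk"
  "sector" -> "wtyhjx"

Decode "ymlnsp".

The output letters match the input read backwards, each shifted +5: ultra reversed is artlu. The word is reversed, then every letter is shifted forward by 5.
Reversing it on ymlnsp: shift back: y−5=t, m−5=h, l−5=g, n−5=i, s−5=n, p−5=k → thgink; then reverse → knight.

knight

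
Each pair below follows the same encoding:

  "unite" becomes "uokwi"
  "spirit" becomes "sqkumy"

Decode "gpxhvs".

Letter i (0-indexed) is shifted by i+0, so successive shifts are 0, 1, 2, ….
Decoding gpxhvs: g−0=g, p−1=o, x−2=v, h−3=e, v−4=r, s−5=n.

govern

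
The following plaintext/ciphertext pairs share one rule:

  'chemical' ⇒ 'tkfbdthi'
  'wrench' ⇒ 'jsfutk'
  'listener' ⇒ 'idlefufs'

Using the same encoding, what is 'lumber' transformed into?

ixbafs

c(2)→t(19) and h(7)→k(10) fit y≡19x+7 (mod 26); the inverse of 19 mod 26 is 11. This is an affine cipher: with a=0,…,z=25, each position x becomes (19x+7) mod 26.
Applying it to lumber: l(11)→19·11+7≡8=i; u(20)→19·20+7≡23=x; m(12)→19·12+7≡1=b; b(1)→19·1+7≡0=a; e(4)→19·4+7≡5=f; r(17)→19·17+7≡18=s (all mod 26).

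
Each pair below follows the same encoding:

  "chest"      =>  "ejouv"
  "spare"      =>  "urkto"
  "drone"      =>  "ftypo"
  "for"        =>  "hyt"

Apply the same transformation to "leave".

The shift depends on letter class: consonant c→e is +2, but vowel e→o is +10. The rule splits by letter class: vowels +10, consonants +2.
For leave: l(cons)+2=n, e(vowel)+10=o, a(vowel)+10=k, v(cons)+2=x, e(vowel)+10=o.

nokxo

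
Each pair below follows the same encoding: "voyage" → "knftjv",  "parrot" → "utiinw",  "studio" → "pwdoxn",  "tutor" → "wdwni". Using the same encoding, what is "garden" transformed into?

jtiovg

v(21)→k(10) and o(14)→n(13) fit y≡7x+19 (mod 26); the inverse of 7 mod 26 is 15. Each letter's alphabet position (a=0..z=25) is mapped through 7·x+19 mod 26 — an affine cipher.
On garden: g(6)→7·6+19≡9=j; a(0)→7·0+19≡19=t; r(17)→7·17+19≡8=i; d(3)→7·3+19≡14=o; e(4)→7·4+19≡21=v; n(13)→7·13+19≡6=g (all mod 26).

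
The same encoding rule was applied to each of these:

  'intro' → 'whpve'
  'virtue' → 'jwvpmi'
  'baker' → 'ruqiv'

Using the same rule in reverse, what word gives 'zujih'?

i(8)→w(22) and n(13)→h(7) fit y≡23x+20 (mod 26); the inverse of 23 mod 26 is 17. Treating letters as 0–25, the rule is x ↦ 23x + 20 (mod 26).
Reversing it on zujih: z(25)→17·(25−20)≡7=h; u(20)→17·(20−20)≡0=a; j(9)→17·(9−20)≡21=v; i(8)→17·(8−20)≡4=e; h(7)→17·(7−20)≡13=n (all mod 26).

haven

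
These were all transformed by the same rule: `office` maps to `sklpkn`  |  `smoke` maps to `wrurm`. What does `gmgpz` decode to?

In office: o→s is +4, f→k is +5, f→l is +6, i→p is +7 — the shift increases by 1 each position. The shift increases by 1 at each position, starting from +4: 4, 5, 6, ….
Decoding gmgpz: g−4=c, m−5=h, g−6=a, p−7=i, z−8=r.

chair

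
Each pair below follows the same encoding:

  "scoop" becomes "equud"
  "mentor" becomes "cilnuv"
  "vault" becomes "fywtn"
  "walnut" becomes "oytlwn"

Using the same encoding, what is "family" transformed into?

s(18)→e(4) and c(2)→q(16) fit y≡9x+24 (mod 26); the inverse of 9 mod 26 is 3. This is an affine cipher: with a=0,…,z=25, each position x becomes (9x+24) mod 26.
Applying it to family: f(5)→9·5+24≡17=r; a(0)→9·0+24≡24=y; m(12)→9·12+24≡2=c; i(8)→9·8+24≡18=s; l(11)→9·11+24≡19=t; y(24)→9·24+24≡6=g (all mod 26).

rycstg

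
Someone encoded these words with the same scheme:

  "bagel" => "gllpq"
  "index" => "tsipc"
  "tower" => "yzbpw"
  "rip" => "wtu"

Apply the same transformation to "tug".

The shift depends on letter class: consonant b→g is +5, but vowel a→l is +11. Vowels shift forward by 11 and consonants shift forward by 5.
On tug: t(cons)+5=y, u(vowel)+11=f, g(cons)+5=l.

yfl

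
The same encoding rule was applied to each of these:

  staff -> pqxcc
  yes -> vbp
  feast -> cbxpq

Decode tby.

web

Compare letters: s→p is +23, t→q is +23, a→x is +23 — a constant shift. Every letter moves 23 places later in the alphabet, wrapping around z→a.
Reversing it on tby: t−23=w, b−23=e, y−23=b.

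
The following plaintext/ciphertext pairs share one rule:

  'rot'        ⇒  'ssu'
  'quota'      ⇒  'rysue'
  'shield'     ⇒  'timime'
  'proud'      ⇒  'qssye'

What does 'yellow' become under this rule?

zimmsx

The shift depends on letter class: consonant r→s is +1, but vowel o→s is +4. The rule splits by letter class: vowels +4, consonants +1.
Applying it to yellow: y(cons)+1=z, e(vowel)+4=i, l(cons)+1=m, l(cons)+1=m, o(vowel)+4=s, w(cons)+1=x.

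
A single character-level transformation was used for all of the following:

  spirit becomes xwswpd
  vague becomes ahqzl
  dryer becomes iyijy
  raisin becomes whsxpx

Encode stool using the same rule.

xayts

Shifts by position in spirit: pos 0: s→x (+5), pos 1: p→w (+7), pos 2: i→s (+10), pos 3: r→w (+5), pos 4: i→p (+7), pos 5: t→d (+10) — repeating every 3. The shifts repeat in a cycle of length 3: positions 0,1,… shift by +5, +7, +10, then the pattern repeats.
For stool: s+5=x, t+7=a, o+10=y, o+5=t, l+7=s.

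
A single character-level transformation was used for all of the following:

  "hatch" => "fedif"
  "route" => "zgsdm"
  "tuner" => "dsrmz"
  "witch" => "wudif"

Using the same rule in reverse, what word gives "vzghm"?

prove

h(7)→f(5) and a(0)→e(4) fit y≡15x+4 (mod 26); the inverse of 15 mod 26 is 7. Treating letters as 0–25, the rule is x ↦ 15x + 4 (mod 26).
Reversing it on vzghm: v(21)→7·(21−4)≡15=p; z(25)→7·(25−4)≡17=r; g(6)→7·(6−4)≡14=o; h(7)→7·(7−4)≡21=v; m(12)→7·(12−4)≡4=e (all mod 26).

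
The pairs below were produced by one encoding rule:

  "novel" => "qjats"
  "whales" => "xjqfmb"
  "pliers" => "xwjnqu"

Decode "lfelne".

The word is reversed, then every letter is shifted forward by 5.
Undoing it on lfelne: shift back: l−5=g, f−5=a, e−5=z, l−5=g, n−5=i, e−5=z → gazgiz; then reverse → zigzag.

zigzag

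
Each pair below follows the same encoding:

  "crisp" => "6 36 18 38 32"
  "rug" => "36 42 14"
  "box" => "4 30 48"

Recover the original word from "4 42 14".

c(#3)→6 and r(#18)→36: differences scale by 2, so n = 2·pos + 0. Each letter becomes 2×(its alphabet position, a=1..z=26).
Undoing it on 4 42 14: 4→(4−0)÷2=2=b, 42→(42−0)÷2=21=u, 14→(14−0)÷2=7=g.

bug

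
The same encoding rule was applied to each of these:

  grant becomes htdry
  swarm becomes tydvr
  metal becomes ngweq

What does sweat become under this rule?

tyhey

In grant: g→h is +1, r→t is +2, a→d is +3, n→r is +4 — the shift increases by 1 each position. Each letter shifts forward by (position + 1), i.e. 1, 2, 3, … — the shift grows by one for each successive letter.
On sweat: s+1=t, w+2=y, e+3=h, a+4=e, t+5=y.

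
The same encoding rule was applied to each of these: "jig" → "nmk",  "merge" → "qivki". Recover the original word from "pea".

law

Compare letters: j→n is +4, i→m is +4, g→k is +4 — a constant shift. Every letter moves 4 places later in the alphabet, wrapping around z→a.
Decoding pea: p−4=l, e−4=a, a−4=w.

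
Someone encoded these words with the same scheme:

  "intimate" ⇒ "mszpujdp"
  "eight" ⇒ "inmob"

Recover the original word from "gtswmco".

Letter i (0-indexed) is shifted by i+4, so successive shifts are 4, 5, 6, ….
Decoding gtswmco: g−4=c, t−5=o, s−6=m, w−7=p, m−8=e, c−9=t, o−10=e.

compete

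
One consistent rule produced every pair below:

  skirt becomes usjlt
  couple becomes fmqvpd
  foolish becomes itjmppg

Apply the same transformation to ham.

nbi

The output letters match the input read backwards, each shifted +1: skirt reversed is triks. The word is reversed, then every letter is shifted forward by 1.
Applying it to ham: reverse → mah; then shift: m+1=n, a+1=b, h+1=i.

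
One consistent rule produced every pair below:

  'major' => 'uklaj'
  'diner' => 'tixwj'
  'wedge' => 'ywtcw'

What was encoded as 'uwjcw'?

m(12)→u(20) and a(0)→k(10) fit y≡3x+10 (mod 26); the inverse of 3 mod 26 is 9. Treating letters as 0–25, the rule is x ↦ 3x + 10 (mod 26).
Decoding uwjcw: u(20)→9·(20−10)≡12=m; w(22)→9·(22−10)≡4=e; j(9)→9·(9−10)≡17=r; c(2)→9·(2−10)≡6=g; w(22)→9·(22−10)≡4=e (all mod 26).

merge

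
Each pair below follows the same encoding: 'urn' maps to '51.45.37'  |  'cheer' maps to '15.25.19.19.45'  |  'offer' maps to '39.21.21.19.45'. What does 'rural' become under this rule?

45.51.45.11.33

With a=1..z=26, the number is 2·pos + 9.
Applying it to rural: r=18→45, u=21→51, r=18→45, a=1→11, l=12→33.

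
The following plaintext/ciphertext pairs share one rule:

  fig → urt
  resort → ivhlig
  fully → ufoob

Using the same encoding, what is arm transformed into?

Each pair mirrors across the alphabet (f↔u, i↔r, g↔t): positions sum to 25. This is the alphabet-reversal cipher (Atbash): a becomes z, b becomes y, etc.
For arm: a↔z, r↔i, m↔n.

zin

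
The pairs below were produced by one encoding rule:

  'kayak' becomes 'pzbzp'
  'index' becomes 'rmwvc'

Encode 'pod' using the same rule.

Each pair mirrors across the alphabet (k↔p, a↔z, y↔b): positions sum to 25. Letters are reflected about the middle of the alphabet (position → 25−position): Atbash.
Applying it to pod: p↔k, o↔l, d↔w.

klw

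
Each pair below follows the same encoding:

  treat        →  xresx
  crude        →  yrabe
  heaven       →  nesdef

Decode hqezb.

t(19)→x(23) and r(17)→r(17) fit y≡3x+18 (mod 26); the inverse of 3 mod 26 is 9. Treating letters as 0–25, the rule is x ↦ 3x + 18 (mod 26).
Reversing it on hqezb: h(7)→9·(7−18)≡5=f; q(16)→9·(16−18)≡8=i; e(4)→9·(4−18)≡4=e; z(25)→9·(25−18)≡11=l; b(1)→9·(1−18)≡3=d (all mod 26).

field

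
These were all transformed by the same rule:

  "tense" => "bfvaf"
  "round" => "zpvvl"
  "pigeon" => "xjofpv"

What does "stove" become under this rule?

abpdf

The shift depends on letter class: consonant t→b is +8, but vowel e→f is +1. Two shifts are in play — +1 for a/e/i/o/u, +8 for every other letter.
For stove: s(cons)+8=a, t(cons)+8=b, o(vowel)+1=p, v(cons)+8=d, e(vowel)+1=f.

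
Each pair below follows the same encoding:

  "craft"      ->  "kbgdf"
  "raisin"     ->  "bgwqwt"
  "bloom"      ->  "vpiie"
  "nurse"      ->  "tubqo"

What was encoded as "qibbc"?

Each letter's alphabet position (a=0..z=25) is mapped through 15·x+6 mod 26 — an affine cipher.
Undoing it on qibbc: q(16)→7·(16−6)≡18=s; i(8)→7·(8−6)≡14=o; b(1)→7·(1−6)≡17=r; b(1)→7·(1−6)≡17=r; c(2)→7·(2−6)≡24=y (all mod 26).

sorry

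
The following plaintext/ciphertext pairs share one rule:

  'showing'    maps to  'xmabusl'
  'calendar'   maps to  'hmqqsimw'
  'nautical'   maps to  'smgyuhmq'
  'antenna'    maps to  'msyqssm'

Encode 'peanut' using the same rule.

Two shifts are in play — +12 for a/e/i/o/u, +5 for every other letter.
On peanut: p(cons)+5=u, e(vowel)+12=q, a(vowel)+12=m, n(cons)+5=s, u(vowel)+12=g, t(cons)+5=y.

uqmsgy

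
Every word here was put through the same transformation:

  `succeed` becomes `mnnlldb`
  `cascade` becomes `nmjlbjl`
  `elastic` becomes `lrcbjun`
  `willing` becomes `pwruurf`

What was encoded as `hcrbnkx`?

The output letters match the input read backwards, each shifted +9: succeed reversed is deeccus. Read the word backwards and shift each letter +9.
Undoing it on hcrbnkx: shift back: h−9=y, c−9=t, r−9=i, b−9=s, n−9=e, k−9=b, x−9=o → ytisebo; then reverse → obesity.

obesity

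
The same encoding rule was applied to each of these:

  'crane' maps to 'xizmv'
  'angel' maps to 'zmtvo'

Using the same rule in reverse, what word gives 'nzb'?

Each pair mirrors across the alphabet (c↔x, r↔i, a↔z): positions sum to 25. This is the alphabet-reversal cipher (Atbash): a becomes z, b becomes y, etc.
Undoing it on nzb: n↔m, z↔a, b↔y.

may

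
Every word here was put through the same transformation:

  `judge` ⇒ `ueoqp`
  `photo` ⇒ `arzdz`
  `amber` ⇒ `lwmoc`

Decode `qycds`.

Shifts by position in judge: pos 0: j→u (+11), pos 1: u→e (+10), pos 2: d→o (+11), pos 3: g→q (+10) — repeating every 2. A repeating key of period 2 is used — shifts +11, +10 over and over.
Decoding qycds: q−11=f, y−10=o, c−11=r, d−10=t, s−11=h.

forth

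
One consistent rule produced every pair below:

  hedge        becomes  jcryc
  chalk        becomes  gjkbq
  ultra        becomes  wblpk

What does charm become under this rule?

Each letter's alphabet position (a=0..z=25) is mapped through 11·x+10 mod 26 — an affine cipher.
For charm: c(2)→11·2+10≡6=g; h(7)→11·7+10≡9=j; a(0)→11·0+10≡10=k; r(17)→11·17+10≡15=p; m(12)→11·12+10≡12=m (all mod 26).

gjkpm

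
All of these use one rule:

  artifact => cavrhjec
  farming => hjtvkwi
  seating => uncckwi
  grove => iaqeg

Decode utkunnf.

Shifts by position in artifact: pos 0: a→c (+2), pos 1: r→a (+9), pos 2: t→v (+2), pos 3: i→r (+9) — repeating every 2. It's a Vigenère-style cipher with numeric key [2,9]: position i shifts by key[i mod 2].
Undoing it on utkunnf: u−2=s, t−9=k, k−2=i, u−9=l, n−2=l, n−9=e, f−2=d.

skilled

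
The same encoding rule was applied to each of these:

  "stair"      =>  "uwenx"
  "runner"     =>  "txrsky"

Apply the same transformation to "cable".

edfqk

Each letter shifts forward by (position + 2), i.e. 2, 3, 4, … — the shift grows by one for each successive letter.
For cable: c+2=e, a+3=d, b+4=f, l+5=q, e+6=k.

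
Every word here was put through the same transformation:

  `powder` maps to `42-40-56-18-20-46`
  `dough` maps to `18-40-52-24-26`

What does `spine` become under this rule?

p(#16)→42 and o(#15)→40: differences scale by 2, so n = 2·pos + 10. The formula is n = 2×(alphabet index, a=1) + 10.
On spine: s=19→48, p=16→42, i=9→28, n=14→38, e=5→20.

48-42-28-38-20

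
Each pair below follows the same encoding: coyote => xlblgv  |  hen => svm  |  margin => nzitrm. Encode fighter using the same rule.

Each pair mirrors across the alphabet (c↔x, o↔l, y↔b): positions sum to 25. This is the alphabet-reversal cipher (Atbash): a becomes z, b becomes y, etc.
For fighter: f↔u, i↔r, g↔t, h↔s, t↔g, e↔v, r↔i.

urtsgvi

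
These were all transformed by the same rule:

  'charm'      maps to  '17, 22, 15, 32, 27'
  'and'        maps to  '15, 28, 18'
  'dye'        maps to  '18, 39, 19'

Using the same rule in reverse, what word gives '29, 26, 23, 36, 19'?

c is letter #3 and maps to 17: an offset of 14. Each letter is replaced by its alphabet position (a=1..z=26) + 14.
Reversing it on 29, 26, 23, 36, 19: 29→(29−14)÷1=15=o, 26→(26−14)÷1=12=l, 23→(23−14)÷1=9=i, 36→(36−14)÷1=22=v, 19→(19−14)÷1=5=e.

olive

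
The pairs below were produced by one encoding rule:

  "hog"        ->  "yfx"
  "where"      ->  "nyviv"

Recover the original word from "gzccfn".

pillow

Compare letters: h→y is +17, o→f is +17, g→x is +17 — a constant shift. Each letter is shifted forward by 17 in the alphabet (a Caesar shift of +17).
Undoing it on gzccfn: g−17=p, z−17=i, c−17=l, c−17=l, f−17=o, n−17=w.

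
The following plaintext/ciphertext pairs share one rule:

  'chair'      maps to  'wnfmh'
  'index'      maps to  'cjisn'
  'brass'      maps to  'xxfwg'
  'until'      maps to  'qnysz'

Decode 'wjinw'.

The output letters match the input read backwards, each shifted +5: chair reversed is riahc. The word is reversed, then every letter is shifted forward by 5.
Reversing it on wjinw: shift back: w−5=r, j−5=e, i−5=d, n−5=i, w−5=r → redir; then reverse → rider.

rider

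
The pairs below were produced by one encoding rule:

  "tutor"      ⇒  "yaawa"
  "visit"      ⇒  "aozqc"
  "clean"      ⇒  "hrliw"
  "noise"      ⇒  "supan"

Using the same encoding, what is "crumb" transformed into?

hxbuk

In tutor: t→y is +5, u→a is +6, t→a is +7, o→w is +8 — the shift increases by 1 each position. The shift increases by 1 at each position, starting from +5: 5, 6, 7, ….
On crumb: c+5=h, r+6=x, u+7=b, m+8=u, b+9=k.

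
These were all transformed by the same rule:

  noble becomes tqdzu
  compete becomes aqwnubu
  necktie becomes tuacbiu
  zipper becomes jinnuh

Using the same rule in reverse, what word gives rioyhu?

figure

This is an affine cipher: with a=0,…,z=25, each position x becomes (23x+6) mod 26.
Undoing it on rioyhu: r(17)→17·(17−6)≡5=f; i(8)→17·(8−6)≡8=i; o(14)→17·(14−6)≡6=g; y(24)→17·(24−6)≡20=u; h(7)→17·(7−6)≡17=r; u(20)→17·(20−6)≡4=e (all mod 26).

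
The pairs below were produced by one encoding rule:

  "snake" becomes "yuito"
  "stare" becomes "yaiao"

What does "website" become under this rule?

cljbseq

In snake: s→y is +6, n→u is +7, a→i is +8, k→t is +9 — the shift increases by 1 each position. Each letter shifts forward by (position + 6), i.e. 6, 7, 8, … — the shift grows by one for each successive letter.
For website: w+6=c, e+7=l, b+8=j, s+9=b, i+10=s, t+11=e, e+12=q.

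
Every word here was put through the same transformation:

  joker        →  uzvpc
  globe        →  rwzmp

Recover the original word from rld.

gas

Every letter moves 11 places later in the alphabet, wrapping around z→a.
Reversing it on rld: r−11=g, l−11=a, d−11=s.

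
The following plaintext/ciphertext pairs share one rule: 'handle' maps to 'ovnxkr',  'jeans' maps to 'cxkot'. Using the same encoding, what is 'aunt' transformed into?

The output letters match the input read backwards, each shifted +10: handle reversed is eldnah. The word is reversed, then every letter is shifted forward by 10.
Applying it to aunt: reverse → tnua; then shift: t+10=d, n+10=x, u+10=e, a+10=k.

dxek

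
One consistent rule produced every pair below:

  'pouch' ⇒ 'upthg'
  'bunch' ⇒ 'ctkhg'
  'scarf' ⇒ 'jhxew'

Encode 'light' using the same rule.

albgo

p(15)→u(20) and o(14)→p(15) fit y≡5x+23 (mod 26); the inverse of 5 mod 26 is 21. Each letter's alphabet position (a=0..z=25) is mapped through 5·x+23 mod 26 — an affine cipher.
On light: l(11)→5·11+23≡0=a; i(8)→5·8+23≡11=l; g(6)→5·6+23≡1=b; h(7)→5·7+23≡6=g; t(19)→5·19+23≡14=o (all mod 26).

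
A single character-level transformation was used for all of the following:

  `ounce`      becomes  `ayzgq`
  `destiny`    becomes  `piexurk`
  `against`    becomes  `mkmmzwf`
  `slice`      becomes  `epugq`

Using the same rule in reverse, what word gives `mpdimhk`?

Shifts by position in ounce: pos 0: o→a (+12), pos 1: u→y (+4), pos 2: n→z (+12), pos 3: c→g (+4) — repeating every 2. A repeating key of period 2 is used — shifts +12, +4 over and over.
Decoding mpdimhk: m−12=a, p−4=l, d−12=r, i−4=e, m−12=a, h−4=d, k−12=y.

already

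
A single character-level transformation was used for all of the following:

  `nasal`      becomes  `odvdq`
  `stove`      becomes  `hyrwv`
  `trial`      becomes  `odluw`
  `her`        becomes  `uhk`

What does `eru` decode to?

rob

Two steps: reverse the string, then apply a Caesar shift of +3.
Reversing it on eru: shift back: e−3=b, r−3=o, u−3=r → bor; then reverse → rob.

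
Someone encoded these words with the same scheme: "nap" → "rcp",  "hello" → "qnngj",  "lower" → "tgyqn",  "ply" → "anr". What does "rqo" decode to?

The output letters match the input read backwards, each shifted +2: nap reversed is pan. Two steps: reverse the string, then apply a Caesar shift of +2.
Reversing it on rqo: shift back: r−2=p, q−2=o, o−2=m → pom; then reverse → mop.

mop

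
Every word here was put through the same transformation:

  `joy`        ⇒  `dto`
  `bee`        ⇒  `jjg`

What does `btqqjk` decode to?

fellow

Read the word backwards and shift each letter +5.
Reversing it on btqqjk: shift back: b−5=w, t−5=o, q−5=l, q−5=l, j−5=e, k−5=f → wollef; then reverse → fellow.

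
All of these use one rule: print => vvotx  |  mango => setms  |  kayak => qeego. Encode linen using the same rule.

rmtkr

Shifts by position in print: pos 0: p→v (+6), pos 1: r→v (+4), pos 2: i→o (+6), pos 3: n→t (+6), pos 4: t→x (+4) — repeating every 3. It's a Vigenère-style cipher with numeric key [6,4,6]: position i shifts by key[i mod 3].
Applying it to linen: l+6=r, i+4=m, n+6=t, e+6=k, n+4=r.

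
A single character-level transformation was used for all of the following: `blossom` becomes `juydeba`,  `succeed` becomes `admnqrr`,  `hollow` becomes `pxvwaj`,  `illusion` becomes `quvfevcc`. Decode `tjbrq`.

In blossom: b→j is +8, l→u is +9, o→y is +10, s→d is +11 — the shift increases by 1 each position. Each letter shifts forward by (position + 8), i.e. 8, 9, 10, … — the shift grows by one for each successive letter.
Decoding tjbrq: t−8=l, j−9=a, b−10=r, r−11=g, q−12=e.

large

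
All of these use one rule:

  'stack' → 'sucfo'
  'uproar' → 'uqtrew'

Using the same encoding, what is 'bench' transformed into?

bfpfl

In stack: s→s is +0, t→u is +1, a→c is +2, c→f is +3 — the shift increases by 1 each position. Letter i (0-indexed) is shifted by i+0, so successive shifts are 0, 1, 2, ….
Applying it to bench: b+0=b, e+1=f, n+2=p, c+3=f, h+4=l.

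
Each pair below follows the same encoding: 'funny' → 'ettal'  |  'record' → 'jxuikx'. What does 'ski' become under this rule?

oqy

The output letters match the input read backwards, each shifted +6: funny reversed is ynnuf. The word is reversed, then every letter is shifted forward by 6.
On ski: reverse → iks; then shift: i+6=o, k+6=q, s+6=y.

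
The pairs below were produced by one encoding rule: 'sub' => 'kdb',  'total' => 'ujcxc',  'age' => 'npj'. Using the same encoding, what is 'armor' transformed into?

axvaj

The output letters match the input read backwards, each shifted +9: sub reversed is bus. Read the word backwards and shift each letter +9.
For armor: reverse → romra; then shift: r+9=a, o+9=x, m+9=v, r+9=a, a+9=j.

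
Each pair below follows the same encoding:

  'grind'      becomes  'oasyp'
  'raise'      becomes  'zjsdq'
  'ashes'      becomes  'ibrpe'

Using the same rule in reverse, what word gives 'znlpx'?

In grind: g→o is +8, r→a is +9, i→s is +10, n→y is +11 — the shift increases by 1 each position. Letter i (0-indexed) is shifted by i+8, so successive shifts are 8, 9, 10, ….
Reversing it on znlpx: z−8=r, n−9=e, l−10=b, p−11=e, x−12=l.

rebel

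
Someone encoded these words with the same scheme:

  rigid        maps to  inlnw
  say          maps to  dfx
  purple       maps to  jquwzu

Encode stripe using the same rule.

junwyx

Two steps: reverse the string, then apply a Caesar shift of +5.
On stripe: reverse → epirts; then shift: e+5=j, p+5=u, i+5=n, r+5=w, t+5=y, s+5=x.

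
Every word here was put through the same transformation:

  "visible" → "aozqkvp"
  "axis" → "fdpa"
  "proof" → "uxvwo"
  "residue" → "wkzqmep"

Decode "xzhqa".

stair

In visible: v→a is +5, i→o is +6, s→z is +7, i→q is +8 — the shift increases by 1 each position. Letter i (0-indexed) is shifted by i+5, so successive shifts are 5, 6, 7, ….
Reversing it on xzhqa: x−5=s, z−6=t, h−7=a, q−8=i, a−9=r.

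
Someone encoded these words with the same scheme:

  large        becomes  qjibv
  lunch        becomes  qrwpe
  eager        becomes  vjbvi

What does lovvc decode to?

steep

l(11)→q(16) and a(0)→j(9) fit y≡3x+9 (mod 26); the inverse of 3 mod 26 is 9. This is an affine cipher: with a=0,…,z=25, each position x becomes (3x+9) mod 26.
Decoding lovvc: l(11)→9·(11−9)≡18=s; o(14)→9·(14−9)≡19=t; v(21)→9·(21−9)≡4=e; v(21)→9·(21−9)≡4=e; c(2)→9·(2−9)≡15=p (all mod 26).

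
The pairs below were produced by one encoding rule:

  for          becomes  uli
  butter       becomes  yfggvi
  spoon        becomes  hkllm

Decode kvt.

peg

Each pair mirrors across the alphabet (f↔u, o↔l, r↔i): positions sum to 25. This is the alphabet-reversal cipher (Atbash): a becomes z, b becomes y, etc.
Undoing it on kvt: k↔p, v↔e, t↔g.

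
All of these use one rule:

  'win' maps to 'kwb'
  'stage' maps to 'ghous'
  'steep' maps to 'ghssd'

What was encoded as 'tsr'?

fed

Compare letters: w→k is +14, i→w is +14, n→b is +14 — a constant shift. Every letter moves 14 places later in the alphabet, wrapping around z→a.
Reversing it on tsr: t−14=f, s−14=e, r−14=d.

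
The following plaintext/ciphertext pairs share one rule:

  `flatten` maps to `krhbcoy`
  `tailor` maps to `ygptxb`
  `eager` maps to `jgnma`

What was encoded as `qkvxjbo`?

In flatten: f→k is +5, l→r is +6, a→h is +7, t→b is +8 — the shift increases by 1 each position. The shift increases by 1 at each position, starting from +5: 5, 6, 7, ….
Reversing it on qkvxjbo: q−5=l, k−6=e, v−7=o, x−8=p, j−9=a, b−10=r, o−11=d.

leopard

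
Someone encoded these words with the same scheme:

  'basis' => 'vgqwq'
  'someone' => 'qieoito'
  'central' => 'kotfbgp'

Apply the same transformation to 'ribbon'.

bwvvit

Each letter's alphabet position (a=0..z=25) is mapped through 15·x+6 mod 26 — an affine cipher.
Applying it to ribbon: r(17)→15·17+6≡1=b; i(8)→15·8+6≡22=w; b(1)→15·1+6≡21=v; b(1)→15·1+6≡21=v; o(14)→15·14+6≡8=i; n(13)→15·13+6≡19=t (all mod 26).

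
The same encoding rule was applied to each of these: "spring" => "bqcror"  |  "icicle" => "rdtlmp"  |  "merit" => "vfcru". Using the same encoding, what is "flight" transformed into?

omtpie

Shifts by position in spring: pos 0: s→b (+9), pos 1: p→q (+1), pos 2: r→c (+11), pos 3: i→r (+9), pos 4: n→o (+1), pos 5: g→r (+11) — repeating every 3. The shifts repeat in a cycle of length 3: positions 0,1,… shift by +9, +1, +11, then the pattern repeats.
For flight: f+9=o, l+1=m, i+11=t, g+9=p, h+1=i, t+11=e.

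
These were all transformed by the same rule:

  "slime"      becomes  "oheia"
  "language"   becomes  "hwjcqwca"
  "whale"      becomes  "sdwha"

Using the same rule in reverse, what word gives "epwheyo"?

Compare letters: s→o is +22, l→h is +22, i→e is +22 — a constant shift. Every letter moves 22 places later in the alphabet, wrapping around z→a.
Reversing it on epwheyo: e−22=i, p−22=t, w−22=a, h−22=l, e−22=i, y−22=c, o−22=s.

italics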